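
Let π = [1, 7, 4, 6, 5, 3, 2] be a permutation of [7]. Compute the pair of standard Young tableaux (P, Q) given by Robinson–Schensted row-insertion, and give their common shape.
P = [1, 2, 5] / [3] / [4] / [6] / [7];  Q = [1, 2, 4] / [3] / [5] / [6] / [7];  common shape = (3, 1, 1, 1, 1)

Row-insert the values π_1, π_2, … into P one at a time, bumping the leftmost entry strictly greater than the inserted value down to the next row. The recording tableau Q records, in position (i, j), the step at which that cell was added to P.
  Insert 1 (step 1): P = [1];  Q = [1]
  Insert 7 (step 2): P = [1, 7];  Q = [1, 2]
  Insert 4 (step 3): P = [1, 4] / [7];  Q = [1, 2] / [3]
  Insert 6 (step 4): P = [1, 4, 6] / [7];  Q = [1, 2, 4] / [3]
  Insert 5 (step 5): P = [1, 4, 5] / [6] / [7];  Q = [1, 2, 4] / [3] / [5]
  Insert 3 (step 6): P = [1, 3, 5] / [4] / [6] / [7];  Q = [1, 2, 4] / [3] / [5] / [6]
  Insert 2 (step 7): P = [1, 2, 5] / [3] / [4] / [6] / [7];  Q = [1, 2, 4] / [3] / [5] / [6] / [7]
Final shape: (3, 1, 1, 1, 1).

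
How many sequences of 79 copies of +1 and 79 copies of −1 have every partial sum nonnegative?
C_79 = 289450081175264899454283846029490767264392230

These ballot sequences are counted by the Catalan number C_n = (1/(n + 1)) · C(2n, n). For n = 79: C_79 = (1/80) · C(158, 79) = 23156006494021191956342707682359261381151378400/80 = 289450081175264899454283846029490767264392230.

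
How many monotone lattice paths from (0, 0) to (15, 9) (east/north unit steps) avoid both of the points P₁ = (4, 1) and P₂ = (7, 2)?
Number of paths = 826634

Inclusion–exclusion. Total paths: C(24, 15) = 1307504. Through P₁: C(5, 4)·C(19, 11) = 377910. Through P₂: C(9, 7)·C(15, 8) = 231660. Since P₁ is strictly southwest of P₂, a monotone path through both must visit P₁ then P₂; paths through both = C(5, 4)·C(4, 3)·C(15, 8) = 128700. Avoid both = 1307504 − 377910 − 231660 + 128700 = 826634.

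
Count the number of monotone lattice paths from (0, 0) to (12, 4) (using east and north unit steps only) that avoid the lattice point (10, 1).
Number of paths = 1710

Total paths from (0, 0) to (12, 4): C(16, 12) = 1820. Paths through (10, 1): (paths (0, 0) → (10, 1)) × (paths (10, 1) → (12, 4)) = C(11, 10) · C(5, 2) = 11 · 10 = 110. Avoidance count = 1820 − 110 = 1710.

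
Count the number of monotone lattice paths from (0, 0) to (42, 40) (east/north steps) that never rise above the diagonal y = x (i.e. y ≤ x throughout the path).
Number of paths = 28930511320266545825220

By the reflection principle (André's argument), the number of monotone paths to (42, 40) with n ≤ m that never go above y = x is C(82, 42) − C(82, 43) = 414670662257153823494820 − 385740150936887277669600 = 28930511320266545825220.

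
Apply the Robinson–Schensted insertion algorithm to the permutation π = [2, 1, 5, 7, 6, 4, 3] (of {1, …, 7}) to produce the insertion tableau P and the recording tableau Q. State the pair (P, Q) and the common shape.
P = [1, 3, 6] / [2, 4] / [5] / [7];  Q = [1, 3, 4] / [2, 5] / [6] / [7];  common shape = (3, 2, 1, 1)

Row-insert the values π_1, π_2, … into P one at a time, bumping the leftmost entry strictly greater than the inserted value down to the next row. The recording tableau Q records, in position (i, j), the step at which that cell was added to P.
  Insert 2 (step 1): P = [2];  Q = [1]
  Insert 1 (step 2): P = [1] / [2];  Q = [1] / [2]
  Insert 5 (step 3): P = [1, 5] / [2];  Q = [1, 3] / [2]
  Insert 7 (step 4): P = [1, 5, 7] / [2];  Q = [1, 3, 4] / [2]
  Insert 6 (step 5): P = [1, 5, 6] / [2, 7];  Q = [1, 3, 4] / [2, 5]
  Insert 4 (step 6): P = [1, 4, 6] / [2, 5] / [7];  Q = [1, 3, 4] / [2, 5] / [6]
  Insert 3 (step 7): P = [1, 3, 6] / [2, 4] / [5] / [7];  Q = [1, 3, 4] / [2, 5] / [6] / [7]
Final shape: (3, 2, 1, 1).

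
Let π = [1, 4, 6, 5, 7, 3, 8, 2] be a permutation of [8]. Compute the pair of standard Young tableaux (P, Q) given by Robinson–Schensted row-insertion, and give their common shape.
P = [1, 2, 5, 7, 8] / [3] / [4] / [6];  Q = [1, 2, 3, 5, 7] / [4] / [6] / [8];  common shape = (5, 1, 1, 1)

Row-insert the values π_1, π_2, … into P one at a time, bumping the leftmost entry strictly greater than the inserted value down to the next row. The recording tableau Q records, in position (i, j), the step at which that cell was added to P.
  Insert 1 (step 1): P = [1];  Q = [1]
  Insert 4 (step 2): P = [1, 4];  Q = [1, 2]
  Insert 6 (step 3): P = [1, 4, 6];  Q = [1, 2, 3]
  Insert 5 (step 4): P = [1, 4, 5] / [6];  Q = [1, 2, 3] / [4]
  Insert 7 (step 5): P = [1, 4, 5, 7] / [6];  Q = [1, 2, 3, 5] / [4]
  Insert 3 (step 6): P = [1, 3, 5, 7] / [4] / [6];  Q = [1, 2, 3, 5] / [4] / [6]
  Insert 8 (step 7): P = [1, 3, 5, 7, 8] / [4] / [6];  Q = [1, 2, 3, 5, 7] / [4] / [6]
  Insert 2 (step 8): P = [1, 2, 5, 7, 8] / [3] / [4] / [6];  Q = [1, 2, 3, 5, 7] / [4] / [6] / [8]
Final shape: (5, 1, 1, 1).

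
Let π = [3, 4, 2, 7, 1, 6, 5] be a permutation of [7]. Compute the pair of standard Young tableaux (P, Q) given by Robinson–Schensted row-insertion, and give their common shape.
P = [1, 4, 5] / [2, 6] / [3, 7];  Q = [1, 2, 4] / [3, 6] / [5, 7];  common shape = (3, 2, 2)

Row-insert the values π_1, π_2, … into P one at a time, bumping the leftmost entry strictly greater than the inserted value down to the next row. The recording tableau Q records, in position (i, j), the step at which that cell was added to P.
  Insert 3 (step 1): P = [3];  Q = [1]
  Insert 4 (step 2): P = [3, 4];  Q = [1, 2]
  Insert 2 (step 3): P = [2, 4] / [3];  Q = [1, 2] / [3]
  Insert 7 (step 4): P = [2, 4, 7] / [3];  Q = [1, 2, 4] / [3]
  Insert 1 (step 5): P = [1, 4, 7] / [2] / [3];  Q = [1, 2, 4] / [3] / [5]
  Insert 6 (step 6): P = [1, 4, 6] / [2, 7] / [3];  Q = [1, 2, 4] / [3, 6] / [5]
  Insert 5 (step 7): P = [1, 4, 5] / [2, 6] / [3, 7];  Q = [1, 2, 4] / [3, 6] / [5, 7]
Final shape: (3, 2, 2).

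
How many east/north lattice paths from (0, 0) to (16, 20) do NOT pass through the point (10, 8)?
Number of paths = 6495548598

Total paths from (0, 0) to (16, 20): C(36, 16) = 7307872110. Paths through (10, 8): (paths (0, 0) → (10, 8)) × (paths (10, 8) → (16, 20)) = C(18, 10) · C(18, 6) = 43758 · 18564 = 812323512. Avoidance count = 7307872110 − 812323512 = 6495548598.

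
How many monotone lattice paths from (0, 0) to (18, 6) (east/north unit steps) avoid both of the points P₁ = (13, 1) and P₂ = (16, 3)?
Number of paths = 122778

Inclusion–exclusion. Total paths: C(24, 18) = 134596. Through P₁: C(14, 13)·C(10, 5) = 3528. Through P₂: C(19, 16)·C(5, 2) = 9690. Since P₁ is strictly southwest of P₂, a monotone path through both must visit P₁ then P₂; paths through both = C(14, 13)·C(5, 3)·C(5, 2) = 1400. Avoid both = 134596 − 3528 − 9690 + 1400 = 122778.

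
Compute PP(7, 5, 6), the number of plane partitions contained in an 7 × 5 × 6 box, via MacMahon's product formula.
PP(7, 5, 6) = 739309710568

Evaluate the triple product over i = 1..7, j = 1..5, k = 1..6. The factors are (2/1) · (3/2) · (4/3) · (5/4) · (6/5) · (7/6) · (3/2) · (4/3) · … (210 factors total). The numerators and denominators telescope so the product is an integer; carrying out the multiplication exactly gives PP(7, 5, 6) = 739309710568.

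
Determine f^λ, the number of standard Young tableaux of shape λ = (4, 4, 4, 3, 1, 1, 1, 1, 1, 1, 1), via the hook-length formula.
# SYT of shape (4, 4, 4, 3, 1, 1, 1, 1, 1, 1, 1) = 118186992

Hook-length formula: f^λ = n! / Π hook(c), product over all cells c of the Young diagram. For λ = (4, 4, 4, 3, 1, 1, 1, 1, 1, 1, 1), n = 22 boxes. Hook lengths by row (left-to-right, top-to-bottom): [14, 6, 5, 3]; [13, 5, 4, 2]; [12, 4, 3, 1]; [10, 2, 1]; [7]; [6]; [5]; [4]; [3]; [2]; [1]. Product of hooks = 9510359040000. So f^λ = 22! / 9510359040000 = 1124000727777607680000 / 9510359040000 = 118186992.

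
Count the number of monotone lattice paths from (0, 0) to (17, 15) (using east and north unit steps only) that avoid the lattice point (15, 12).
Number of paths = 391884120

Total paths from (0, 0) to (17, 15): C(32, 17) = 565722720. Paths through (15, 12): (paths (0, 0) → (15, 12)) × (paths (15, 12) → (17, 15)) = C(27, 15) · C(5, 2) = 17383860 · 10 = 173838600. Avoidance count = 565722720 − 173838600 = 391884120.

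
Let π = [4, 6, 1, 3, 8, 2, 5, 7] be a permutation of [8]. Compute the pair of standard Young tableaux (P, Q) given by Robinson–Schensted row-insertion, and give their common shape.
P = [1, 2, 5, 7] / [3, 6, 8] / [4];  Q = [1, 2, 5, 8] / [3, 4, 7] / [6];  common shape = (4, 3, 1)

Row-insert the values π_1, π_2, … into P one at a time, bumping the leftmost entry strictly greater than the inserted value down to the next row. The recording tableau Q records, in position (i, j), the step at which that cell was added to P.
  Insert 4 (step 1): P = [4];  Q = [1]
  Insert 6 (step 2): P = [4, 6];  Q = [1, 2]
  Insert 1 (step 3): P = [1, 6] / [4];  Q = [1, 2] / [3]
  Insert 3 (step 4): P = [1, 3] / [4, 6];  Q = [1, 2] / [3, 4]
  Insert 8 (step 5): P = [1, 3, 8] / [4, 6];  Q = [1, 2, 5] / [3, 4]
  Insert 2 (step 6): P = [1, 2, 8] / [3, 6] / [4];  Q = [1, 2, 5] / [3, 4] / [6]
  Insert 5 (step 7): P = [1, 2, 5] / [3, 6, 8] / [4];  Q = [1, 2, 5] / [3, 4, 7] / [6]
  Insert 7 (step 8): P = [1, 2, 5, 7] / [3, 6, 8] / [4];  Q = [1, 2, 5, 8] / [3, 4, 7] / [6]
Final shape: (4, 3, 1).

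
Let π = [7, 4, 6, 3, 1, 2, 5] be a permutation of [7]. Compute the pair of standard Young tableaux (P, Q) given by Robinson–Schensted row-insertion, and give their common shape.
P = [1, 2, 5] / [3, 6] / [4] / [7];  Q = [1, 3, 7] / [2, 6] / [4] / [5];  common shape = (3, 2, 1, 1)

Row-insert the values π_1, π_2, … into P one at a time, bumping the leftmost entry strictly greater than the inserted value down to the next row. The recording tableau Q records, in position (i, j), the step at which that cell was added to P.
  Insert 7 (step 1): P = [7];  Q = [1]
  Insert 4 (step 2): P = [4] / [7];  Q = [1] / [2]
  Insert 6 (step 3): P = [4, 6] / [7];  Q = [1, 3] / [2]
  Insert 3 (step 4): P = [3, 6] / [4] / [7];  Q = [1, 3] / [2] / [4]
  Insert 1 (step 5): P = [1, 6] / [3] / [4] / [7];  Q = [1, 3] / [2] / [4] / [5]
  Insert 2 (step 6): P = [1, 2] / [3, 6] / [4] / [7];  Q = [1, 3] / [2, 6] / [4] / [5]
  Insert 5 (step 7): P = [1, 2, 5] / [3, 6] / [4] / [7];  Q = [1, 3, 7] / [2, 6] / [4] / [5]
Final shape: (3, 2, 1, 1).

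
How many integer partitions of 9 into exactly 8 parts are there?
p(9, 8 parts) = 1

Partitions of n into exactly k parts ↔ partitions of n − k into at most k parts (subtract 1 from each part). For n = 9, k = 8, the partitions are: 2+1+1+1+1+1+1+1. Count = 1.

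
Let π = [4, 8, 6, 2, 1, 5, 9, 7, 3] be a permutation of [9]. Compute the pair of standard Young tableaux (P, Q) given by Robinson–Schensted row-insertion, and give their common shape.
P = [1, 3, 7] / [2, 5, 9] / [4, 6] / [8];  Q = [1, 2, 7] / [3, 6, 8] / [4, 9] / [5];  common shape = (3, 3, 2, 1)

Row-insert the values π_1, π_2, … into P one at a time, bumping the leftmost entry strictly greater than the inserted value down to the next row. The recording tableau Q records, in position (i, j), the step at which that cell was added to P.
  Insert 4 (step 1): P = [4];  Q = [1]
  Insert 8 (step 2): P = [4, 8];  Q = [1, 2]
  Insert 6 (step 3): P = [4, 6] / [8];  Q = [1, 2] / [3]
  Insert 2 (step 4): P = [2, 6] / [4] / [8];  Q = [1, 2] / [3] / [4]
  Insert 1 (step 5): P = [1, 6] / [2] / [4] / [8];  Q = [1, 2] / [3] / [4] / [5]
  Insert 5 (step 6): P = [1, 5] / [2, 6] / [4] / [8];  Q = [1, 2] / [3, 6] / [4] / [5]
  Insert 9 (step 7): P = [1, 5, 9] / [2, 6] / [4] / [8];  Q = [1, 2, 7] / [3, 6] / [4] / [5]
  Insert 7 (step 8): P = [1, 5, 7] / [2, 6, 9] / [4] / [8];  Q = [1, 2, 7] / [3, 6, 8] / [4] / [5]
  Insert 3 (step 9): P = [1, 3, 7] / [2, 5, 9] / [4, 6] / [8];  Q = [1, 2, 7] / [3, 6, 8] / [4, 9] / [5]
Final shape: (3, 3, 2, 1).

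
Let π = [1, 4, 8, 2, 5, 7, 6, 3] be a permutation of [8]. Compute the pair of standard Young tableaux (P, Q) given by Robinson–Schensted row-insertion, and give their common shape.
P = [1, 2, 3, 6] / [4, 5] / [7] / [8];  Q = [1, 2, 3, 6] / [4, 5] / [7] / [8];  common shape = (4, 2, 1, 1)

Row-insert the values π_1, π_2, … into P one at a time, bumping the leftmost entry strictly greater than the inserted value down to the next row. The recording tableau Q records, in position (i, j), the step at which that cell was added to P.
  Insert 1 (step 1): P = [1];  Q = [1]
  Insert 4 (step 2): P = [1, 4];  Q = [1, 2]
  Insert 8 (step 3): P = [1, 4, 8];  Q = [1, 2, 3]
  Insert 2 (step 4): P = [1, 2, 8] / [4];  Q = [1, 2, 3] / [4]
  Insert 5 (step 5): P = [1, 2, 5] / [4, 8];  Q = [1, 2, 3] / [4, 5]
  Insert 7 (step 6): P = [1, 2, 5, 7] / [4, 8];  Q = [1, 2, 3, 6] / [4, 5]
  Insert 6 (step 7): P = [1, 2, 5, 6] / [4, 7] / [8];  Q = [1, 2, 3, 6] / [4, 5] / [7]
  Insert 3 (step 8): P = [1, 2, 3, 6] / [4, 5] / [7] / [8];  Q = [1, 2, 3, 6] / [4, 5] / [7] / [8]
Final shape: (4, 2, 1, 1).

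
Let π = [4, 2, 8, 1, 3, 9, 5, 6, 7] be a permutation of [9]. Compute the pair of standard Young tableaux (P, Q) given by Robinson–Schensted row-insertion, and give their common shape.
P = [1, 3, 5, 6, 7] / [2, 8, 9] / [4];  Q = [1, 3, 6, 8, 9] / [2, 5, 7] / [4];  common shape = (5, 3, 1)

Row-insert the values π_1, π_2, … into P one at a time, bumping the leftmost entry strictly greater than the inserted value down to the next row. The recording tableau Q records, in position (i, j), the step at which that cell was added to P.
  Insert 4 (step 1): P = [4];  Q = [1]
  Insert 2 (step 2): P = [2] / [4];  Q = [1] / [2]
  Insert 8 (step 3): P = [2, 8] / [4];  Q = [1, 3] / [2]
  Insert 1 (step 4): P = [1, 8] / [2] / [4];  Q = [1, 3] / [2] / [4]
  Insert 3 (step 5): P = [1, 3] / [2, 8] / [4];  Q = [1, 3] / [2, 5] / [4]
  Insert 9 (step 6): P = [1, 3, 9] / [2, 8] / [4];  Q = [1, 3, 6] / [2, 5] / [4]
  Insert 5 (step 7): P = [1, 3, 5] / [2, 8, 9] / [4];  Q = [1, 3, 6] / [2, 5, 7] / [4]
  Insert 6 (step 8): P = [1, 3, 5, 6] / [2, 8, 9] / [4];  Q = [1, 3, 6, 8] / [2, 5, 7] / [4]
  Insert 7 (step 9): P = [1, 3, 5, 6, 7] / [2, 8, 9] / [4];  Q = [1, 3, 6, 8, 9] / [2, 5, 7] / [4]
Final shape: (5, 3, 1).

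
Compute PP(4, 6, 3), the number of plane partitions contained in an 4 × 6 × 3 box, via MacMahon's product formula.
PP(4, 6, 3) = 457380

Evaluate the triple product over i = 1..4, j = 1..6, k = 1..3. The factors are (2/1) · (3/2) · (4/3) · (3/2) · (4/3) · (5/4) · (4/3) · (5/4) · … (72 factors total). The numerators and denominators telescope so the product is an integer; carrying out the multiplication exactly gives PP(4, 6, 3) = 457380.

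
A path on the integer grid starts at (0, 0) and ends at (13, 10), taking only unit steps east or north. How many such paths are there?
Number of paths = 1144066

A monotone lattice path from (0, 0) to (13, 10) consists of 13 east steps and 10 north steps in some order, so it is determined by which 13 of the 23 steps are east. The count is C(23, 13) = 1144066.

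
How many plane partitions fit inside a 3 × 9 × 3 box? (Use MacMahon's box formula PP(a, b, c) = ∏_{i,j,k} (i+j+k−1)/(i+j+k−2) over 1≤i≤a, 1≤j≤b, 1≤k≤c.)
PP(3, 9, 3) = 572572

Evaluate the triple product over i = 1..3, j = 1..9, k = 1..3. The factors are (2/1) · (3/2) · (4/3) · (3/2) · (4/3) · (5/4) · (4/3) · (5/4) · … (81 factors total). The numerators and denominators telescope so the product is an integer; carrying out the multiplication exactly gives PP(3, 9, 3) = 572572.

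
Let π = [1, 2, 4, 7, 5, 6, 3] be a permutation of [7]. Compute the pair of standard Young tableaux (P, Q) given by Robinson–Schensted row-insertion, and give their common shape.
P = [1, 2, 3, 5, 6] / [4] / [7];  Q = [1, 2, 3, 4, 6] / [5] / [7];  common shape = (5, 1, 1)

Row-insert the values π_1, π_2, … into P one at a time, bumping the leftmost entry strictly greater than the inserted value down to the next row. The recording tableau Q records, in position (i, j), the step at which that cell was added to P.
  Insert 1 (step 1): P = [1];  Q = [1]
  Insert 2 (step 2): P = [1, 2];  Q = [1, 2]
  Insert 4 (step 3): P = [1, 2, 4];  Q = [1, 2, 3]
  Insert 7 (step 4): P = [1, 2, 4, 7];  Q = [1, 2, 3, 4]
  Insert 5 (step 5): P = [1, 2, 4, 5] / [7];  Q = [1, 2, 3, 4] / [5]
  Insert 6 (step 6): P = [1, 2, 4, 5, 6] / [7];  Q = [1, 2, 3, 4, 6] / [5]
  Insert 3 (step 7): P = [1, 2, 3, 5, 6] / [4] / [7];  Q = [1, 2, 3, 4, 6] / [5] / [7]
Final shape: (5, 1, 1).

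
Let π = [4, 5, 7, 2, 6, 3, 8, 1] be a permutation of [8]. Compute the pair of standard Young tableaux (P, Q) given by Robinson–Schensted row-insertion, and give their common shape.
P = [1, 3, 6, 8] / [2, 5] / [4] / [7];  Q = [1, 2, 3, 7] / [4, 5] / [6] / [8];  common shape = (4, 2, 1, 1)

Row-insert the values π_1, π_2, … into P one at a time, bumping the leftmost entry strictly greater than the inserted value down to the next row. The recording tableau Q records, in position (i, j), the step at which that cell was added to P.
  Insert 4 (step 1): P = [4];  Q = [1]
  Insert 5 (step 2): P = [4, 5];  Q = [1, 2]
  Insert 7 (step 3): P = [4, 5, 7];  Q = [1, 2, 3]
  Insert 2 (step 4): P = [2, 5, 7] / [4];  Q = [1, 2, 3] / [4]
  Insert 6 (step 5): P = [2, 5, 6] / [4, 7];  Q = [1, 2, 3] / [4, 5]
  Insert 3 (step 6): P = [2, 3, 6] / [4, 5] / [7];  Q = [1, 2, 3] / [4, 5] / [6]
  Insert 8 (step 7): P = [2, 3, 6, 8] / [4, 5] / [7];  Q = [1, 2, 3, 7] / [4, 5] / [6]
  Insert 1 (step 8): P = [1, 3, 6, 8] / [2, 5] / [4] / [7];  Q = [1, 2, 3, 7] / [4, 5] / [6] / [8]
Final shape: (4, 2, 1, 1).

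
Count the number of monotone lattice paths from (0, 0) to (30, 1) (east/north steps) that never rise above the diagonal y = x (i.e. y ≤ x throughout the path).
Number of paths = 30

By the reflection principle (André's argument), the number of monotone paths to (30, 1) with n ≤ m that never go above y = x is C(31, 30) − C(31, 31) = 31 − 1 = 30.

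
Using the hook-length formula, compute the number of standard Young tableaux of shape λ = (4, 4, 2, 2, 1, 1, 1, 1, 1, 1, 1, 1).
# SYT of shape (4, 4, 2, 2, 1, 1, 1, 1, 1, 1, 1, 1) = 3627936

Hook-length formula: f^λ = n! / Π hook(c), product over all cells c of the Young diagram. For λ = (4, 4, 2, 2, 1, 1, 1, 1, 1, 1, 1, 1), n = 20 boxes. Hook lengths by row (left-to-right, top-to-bottom): [15, 6, 3, 2]; [14, 5, 2, 1]; [11, 2]; [10, 1]; [8]; [7]; [6]; [5]; [4]; [3]; [2]; [1]. Product of hooks = 670602240000. So f^λ = 20! / 670602240000 = 2432902008176640000 / 670602240000 = 3627936.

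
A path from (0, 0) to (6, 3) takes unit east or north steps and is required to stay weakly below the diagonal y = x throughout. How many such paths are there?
Number of paths = 48

By the reflection principle (André's argument), the number of monotone paths to (6, 3) with n ≤ m that never go above y = x is C(9, 6) − C(9, 7) = 84 − 36 = 48.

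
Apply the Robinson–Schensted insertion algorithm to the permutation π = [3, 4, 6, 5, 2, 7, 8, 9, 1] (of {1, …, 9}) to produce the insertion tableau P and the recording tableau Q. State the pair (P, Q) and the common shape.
P = [1, 4, 5, 7, 8, 9] / [2] / [3] / [6];  Q = [1, 2, 3, 6, 7, 8] / [4] / [5] / [9];  common shape = (6, 1, 1, 1)

Row-insert the values π_1, π_2, … into P one at a time, bumping the leftmost entry strictly greater than the inserted value down to the next row. The recording tableau Q records, in position (i, j), the step at which that cell was added to P.
  Insert 3 (step 1): P = [3];  Q = [1]
  Insert 4 (step 2): P = [3, 4];  Q = [1, 2]
  Insert 6 (step 3): P = [3, 4, 6];  Q = [1, 2, 3]
  Insert 5 (step 4): P = [3, 4, 5] / [6];  Q = [1, 2, 3] / [4]
  Insert 2 (step 5): P = [2, 4, 5] / [3] / [6];  Q = [1, 2, 3] / [4] / [5]
  Insert 7 (step 6): P = [2, 4, 5, 7] / [3] / [6];  Q = [1, 2, 3, 6] / [4] / [5]
  Insert 8 (step 7): P = [2, 4, 5, 7, 8] / [3] / [6];  Q = [1, 2, 3, 6, 7] / [4] / [5]
  Insert 9 (step 8): P = [2, 4, 5, 7, 8, 9] / [3] / [6];  Q = [1, 2, 3, 6, 7, 8] / [4] / [5]
  Insert 1 (step 9): P = [1, 4, 5, 7, 8, 9] / [2] / [3] / [6];  Q = [1, 2, 3, 6, 7, 8] / [4] / [5] / [9]
Final shape: (6, 1, 1, 1).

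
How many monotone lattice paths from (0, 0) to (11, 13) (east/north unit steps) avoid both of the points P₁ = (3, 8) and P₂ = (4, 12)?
Number of paths = 2275829

Inclusion–exclusion. Total paths: C(24, 11) = 2496144. Through P₁: C(11, 3)·C(13, 8) = 212355. Through P₂: C(16, 4)·C(8, 7) = 14560. Since P₁ is strictly southwest of P₂, a monotone path through both must visit P₁ then P₂; paths through both = C(11, 3)·C(5, 1)·C(8, 7) = 6600. Avoid both = 2496144 − 212355 − 14560 + 6600 = 2275829.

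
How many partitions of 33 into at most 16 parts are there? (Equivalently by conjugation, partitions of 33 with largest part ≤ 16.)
p(33, parts ≤ 16) = 9228

Use the recurrence p(n, m) = p(n, m−1) + p(n−m, m): either the largest part is < m (count p(n, m−1)) or the largest part is exactly m (remove one copy of m, count p(n−m, m)). With p(0, ·) = 1 this gives p(33, parts ≤ 16) = 9228. (By conjugating Young diagrams, this also counts partitions of 33 into at most 16 parts.)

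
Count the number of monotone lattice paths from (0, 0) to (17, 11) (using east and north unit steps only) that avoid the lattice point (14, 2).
Number of paths = 21447780

Total paths from (0, 0) to (17, 11): C(28, 17) = 21474180. Paths through (14, 2): (paths (0, 0) → (14, 2)) × (paths (14, 2) → (17, 11)) = C(16, 14) · C(12, 3) = 120 · 220 = 26400. Avoidance count = 21474180 − 26400 = 21447780.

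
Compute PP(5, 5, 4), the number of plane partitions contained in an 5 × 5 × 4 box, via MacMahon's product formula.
PP(5, 5, 4) = 16818516

Evaluate the triple product over i = 1..5, j = 1..5, k = 1..4. The factors are (2/1) · (3/2) · (4/3) · (5/4) · (3/2) · (4/3) · (5/4) · (6/5) · … (100 factors total). The numerators and denominators telescope so the product is an integer; carrying out the multiplication exactly gives PP(5, 5, 4) = 16818516.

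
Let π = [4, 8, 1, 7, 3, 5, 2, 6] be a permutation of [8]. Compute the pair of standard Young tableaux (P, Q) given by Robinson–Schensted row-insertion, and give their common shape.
P = [1, 2, 5, 6] / [3, 7] / [4] / [8];  Q = [1, 2, 6, 8] / [3, 4] / [5] / [7];  common shape = (4, 2, 1, 1)

Row-insert the values π_1, π_2, … into P one at a time, bumping the leftmost entry strictly greater than the inserted value down to the next row. The recording tableau Q records, in position (i, j), the step at which that cell was added to P.
  Insert 4 (step 1): P = [4];  Q = [1]
  Insert 8 (step 2): P = [4, 8];  Q = [1, 2]
  Insert 1 (step 3): P = [1, 8] / [4];  Q = [1, 2] / [3]
  Insert 7 (step 4): P = [1, 7] / [4, 8];  Q = [1, 2] / [3, 4]
  Insert 3 (step 5): P = [1, 3] / [4, 7] / [8];  Q = [1, 2] / [3, 4] / [5]
  Insert 5 (step 6): P = [1, 3, 5] / [4, 7] / [8];  Q = [1, 2, 6] / [3, 4] / [5]
  Insert 2 (step 7): P = [1, 2, 5] / [3, 7] / [4] / [8];  Q = [1, 2, 6] / [3, 4] / [5] / [7]
  Insert 6 (step 8): P = [1, 2, 5, 6] / [3, 7] / [4] / [8];  Q = [1, 2, 6, 8] / [3, 4] / [5] / [7]
Final shape: (4, 2, 1, 1).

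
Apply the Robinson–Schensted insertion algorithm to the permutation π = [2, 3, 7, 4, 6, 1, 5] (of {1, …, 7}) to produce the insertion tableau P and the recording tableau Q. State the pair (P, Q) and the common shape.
P = [1, 3, 4, 5] / [2, 6] / [7];  Q = [1, 2, 3, 5] / [4, 7] / [6];  common shape = (4, 2, 1)

Row-insert the values π_1, π_2, … into P one at a time, bumping the leftmost entry strictly greater than the inserted value down to the next row. The recording tableau Q records, in position (i, j), the step at which that cell was added to P.
  Insert 2 (step 1): P = [2];  Q = [1]
  Insert 3 (step 2): P = [2, 3];  Q = [1, 2]
  Insert 7 (step 3): P = [2, 3, 7];  Q = [1, 2, 3]
  Insert 4 (step 4): P = [2, 3, 4] / [7];  Q = [1, 2, 3] / [4]
  Insert 6 (step 5): P = [2, 3, 4, 6] / [7];  Q = [1, 2, 3, 5] / [4]
  Insert 1 (step 6): P = [1, 3, 4, 6] / [2] / [7];  Q = [1, 2, 3, 5] / [4] / [6]
  Insert 5 (step 7): P = [1, 3, 4, 5] / [2, 6] / [7];  Q = [1, 2, 3, 5] / [4, 7] / [6]
Final shape: (4, 2, 1).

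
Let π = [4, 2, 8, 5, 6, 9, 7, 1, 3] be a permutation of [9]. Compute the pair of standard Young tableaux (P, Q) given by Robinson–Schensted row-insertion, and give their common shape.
P = [1, 3, 6, 7] / [2, 5, 9] / [4, 8];  Q = [1, 3, 5, 6] / [2, 4, 7] / [8, 9];  common shape = (4, 3, 2)

Row-insert the values π_1, π_2, … into P one at a time, bumping the leftmost entry strictly greater than the inserted value down to the next row. The recording tableau Q records, in position (i, j), the step at which that cell was added to P.
  Insert 4 (step 1): P = [4];  Q = [1]
  Insert 2 (step 2): P = [2] / [4];  Q = [1] / [2]
  Insert 8 (step 3): P = [2, 8] / [4];  Q = [1, 3] / [2]
  Insert 5 (step 4): P = [2, 5] / [4, 8];  Q = [1, 3] / [2, 4]
  Insert 6 (step 5): P = [2, 5, 6] / [4, 8];  Q = [1, 3, 5] / [2, 4]
  Insert 9 (step 6): P = [2, 5, 6, 9] / [4, 8];  Q = [1, 3, 5, 6] / [2, 4]
  Insert 7 (step 7): P = [2, 5, 6, 7] / [4, 8, 9];  Q = [1, 3, 5, 6] / [2, 4, 7]
  Insert 1 (step 8): P = [1, 5, 6, 7] / [2, 8, 9] / [4];  Q = [1, 3, 5, 6] / [2, 4, 7] / [8]
  Insert 3 (step 9): P = [1, 3, 6, 7] / [2, 5, 9] / [4, 8];  Q = [1, 3, 5, 6] / [2, 4, 7] / [8, 9]
Final shape: (4, 3, 2).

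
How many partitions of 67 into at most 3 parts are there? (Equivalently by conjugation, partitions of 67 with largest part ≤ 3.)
p(67, parts ≤ 3) = 408

Use the recurrence p(n, m) = p(n, m−1) + p(n−m, m): either the largest part is < m (count p(n, m−1)) or the largest part is exactly m (remove one copy of m, count p(n−m, m)). With p(0, ·) = 1 this gives p(67, parts ≤ 3) = 408. (By conjugating Young diagrams, this also counts partitions of 67 into at most 3 parts.)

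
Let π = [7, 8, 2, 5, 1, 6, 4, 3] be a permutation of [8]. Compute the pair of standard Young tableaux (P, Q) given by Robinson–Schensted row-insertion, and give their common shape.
P = [1, 3, 6] / [2, 4] / [5, 8] / [7];  Q = [1, 2, 6] / [3, 4] / [5, 7] / [8];  common shape = (3, 2, 2, 1)

Row-insert the values π_1, π_2, … into P one at a time, bumping the leftmost entry strictly greater than the inserted value down to the next row. The recording tableau Q records, in position (i, j), the step at which that cell was added to P.
  Insert 7 (step 1): P = [7];  Q = [1]
  Insert 8 (step 2): P = [7, 8];  Q = [1, 2]
  Insert 2 (step 3): P = [2, 8] / [7];  Q = [1, 2] / [3]
  Insert 5 (step 4): P = [2, 5] / [7, 8];  Q = [1, 2] / [3, 4]
  Insert 1 (step 5): P = [1, 5] / [2, 8] / [7];  Q = [1, 2] / [3, 4] / [5]
  Insert 6 (step 6): P = [1, 5, 6] / [2, 8] / [7];  Q = [1, 2, 6] / [3, 4] / [5]
  Insert 4 (step 7): P = [1, 4, 6] / [2, 5] / [7, 8];  Q = [1, 2, 6] / [3, 4] / [5, 7]
  Insert 3 (step 8): P = [1, 3, 6] / [2, 4] / [5, 8] / [7];  Q = [1, 2, 6] / [3, 4] / [5, 7] / [8]
Final shape: (3, 2, 2, 1).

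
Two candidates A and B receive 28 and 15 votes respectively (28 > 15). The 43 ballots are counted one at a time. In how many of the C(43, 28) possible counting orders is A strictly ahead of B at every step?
Strict-lead orderings = 45812198536

Total orderings of the 43 votes with 28 for A: C(43, 28) = 151532656696. By the Bertrand ballot formula (Cycle Lemma / reflection principle), the number of orderings in which A is strictly ahead of B throughout is (p − q)/(p + q) · C(p + q, p) = (28 − 15)/(28 + 15) · 151532656696 = 45812198536.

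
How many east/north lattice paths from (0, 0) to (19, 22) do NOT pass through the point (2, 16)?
Number of paths = 244647225309

Total paths from (0, 0) to (19, 22): C(41, 19) = 244662670200. Paths through (2, 16): (paths (0, 0) → (2, 16)) × (paths (2, 16) → (19, 22)) = C(18, 2) · C(23, 17) = 153 · 100947 = 15444891. Avoidance count = 244662670200 − 15444891 = 244647225309.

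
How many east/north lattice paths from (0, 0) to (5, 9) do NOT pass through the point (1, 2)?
Number of paths = 1012

Total paths from (0, 0) to (5, 9): C(14, 5) = 2002. Paths through (1, 2): (paths (0, 0) → (1, 2)) × (paths (1, 2) → (5, 9)) = C(3, 1) · C(11, 4) = 3 · 330 = 990. Avoidance count = 2002 − 990 = 1012.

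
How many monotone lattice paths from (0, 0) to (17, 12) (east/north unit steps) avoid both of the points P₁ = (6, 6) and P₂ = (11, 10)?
Number of paths = 33844335

Inclusion–exclusion. Total paths: C(29, 17) = 51895935. Through P₁: C(12, 6)·C(17, 11) = 11435424. Through P₂: C(21, 11)·C(8, 6) = 9876048. Since P₁ is strictly southwest of P₂, a monotone path through both must visit P₁ then P₂; paths through both = C(12, 6)·C(9, 5)·C(8, 6) = 3259872. Avoid both = 51895935 − 11435424 − 9876048 + 3259872 = 33844335.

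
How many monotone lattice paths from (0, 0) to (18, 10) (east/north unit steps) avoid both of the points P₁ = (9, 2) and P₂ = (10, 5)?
Number of paths = 8204339

Inclusion–exclusion. Total paths: C(28, 18) = 13123110. Through P₁: C(11, 9)·C(17, 9) = 1337050. Through P₂: C(15, 10)·C(13, 8) = 3864861. Since P₁ is strictly southwest of P₂, a monotone path through both must visit P₁ then P₂; paths through both = C(11, 9)·C(4, 1)·C(13, 8) = 283140. Avoid both = 13123110 − 1337050 − 3864861 + 283140 = 8204339.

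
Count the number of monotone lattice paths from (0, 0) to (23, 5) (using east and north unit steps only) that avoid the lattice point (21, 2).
Number of paths = 95750

Total paths from (0, 0) to (23, 5): C(28, 23) = 98280. Paths through (21, 2): (paths (0, 0) → (21, 2)) × (paths (21, 2) → (23, 5)) = C(23, 21) · C(5, 2) = 253 · 10 = 2530. Avoidance count = 98280 − 2530 = 95750.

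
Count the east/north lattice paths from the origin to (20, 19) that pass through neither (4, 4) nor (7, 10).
Number of paths = 41136456200

Inclusion–exclusion. Total paths: C(39, 20) = 68923264410. Through P₁: C(8, 4)·C(31, 16) = 21037813650. Through P₂: C(17, 7)·C(22, 13) = 9673824160. Since P₁ is strictly southwest of P₂, a monotone path through both must visit P₁ then P₂; paths through both = C(8, 4)·C(9, 3)·C(22, 13) = 2924829600. Avoid both = 68923264410 − 21037813650 − 9673824160 + 2924829600 = 41136456200.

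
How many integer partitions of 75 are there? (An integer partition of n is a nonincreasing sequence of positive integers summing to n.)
p(75) = 8118264

Compute p(n) via the recurrence p(n, m) = p(n, m−1) + p(n−m, m), where p(n, m) counts partitions of n with all parts ≤ m and p(n) = p(n, n). The base cases are p(0, m) = 1 and p(n, 0) = 0 for n > 0. Filling the table yields p(75) = 8118264. (Euler's pentagonal recurrence is an alternative.)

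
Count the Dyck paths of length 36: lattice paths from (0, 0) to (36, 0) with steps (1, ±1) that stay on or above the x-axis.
C_18 = 477638700

These Dyck paths are counted by the Catalan number C_n = (1/(n + 1)) · C(2n, n). For n = 18: C_18 = (1/19) · C(36, 18) = 9075135300/19 = 477638700.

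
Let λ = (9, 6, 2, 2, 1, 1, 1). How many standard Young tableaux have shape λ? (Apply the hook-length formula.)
# SYT of shape (9, 6, 2, 2, 1, 1, 1) = 1015822080

Hook-length formula: f^λ = n! / Π hook(c), product over all cells c of the Young diagram. For λ = (9, 6, 2, 2, 1, 1, 1), n = 22 boxes. Hook lengths by row (left-to-right, top-to-bottom): [15, 11, 8, 7, 6, 5, 3, 2, 1]; [11, 7, 4, 3, 2, 1]; [6, 2]; [5, 1]; [3]; [2]; [1]. Product of hooks = 1106493696000. So f^λ = 22! / 1106493696000 = 1124000727777607680000 / 1106493696000 = 1015822080.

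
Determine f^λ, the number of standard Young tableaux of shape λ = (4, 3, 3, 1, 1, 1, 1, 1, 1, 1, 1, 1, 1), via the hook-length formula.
# SYT of shape (4, 3, 3, 1, 1, 1, 1, 1, 1, 1, 1, 1, 1) = 959310

Hook-length formula: f^λ = n! / Π hook(c), product over all cells c of the Young diagram. For λ = (4, 3, 3, 1, 1, 1, 1, 1, 1, 1, 1, 1, 1), n = 20 boxes. Hook lengths by row (left-to-right, top-to-bottom): [16, 5, 4, 1]; [14, 3, 2]; [13, 2, 1]; [10]; [9]; [8]; [7]; [6]; [5]; [4]; [3]; [2]; [1]. Product of hooks = 2536095744000. So f^λ = 20! / 2536095744000 = 2432902008176640000 / 2536095744000 = 959310.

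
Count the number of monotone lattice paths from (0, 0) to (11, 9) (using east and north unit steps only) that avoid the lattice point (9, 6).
Number of paths = 117910

Total paths from (0, 0) to (11, 9): C(20, 11) = 167960. Paths through (9, 6): (paths (0, 0) → (9, 6)) × (paths (9, 6) → (11, 9)) = C(15, 9) · C(5, 2) = 5005 · 10 = 50050. Avoidance count = 167960 − 50050 = 117910.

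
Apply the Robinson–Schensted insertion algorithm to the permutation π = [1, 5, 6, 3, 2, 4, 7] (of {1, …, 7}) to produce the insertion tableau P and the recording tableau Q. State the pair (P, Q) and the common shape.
P = [1, 2, 4, 7] / [3, 6] / [5];  Q = [1, 2, 3, 7] / [4, 6] / [5];  common shape = (4, 2, 1)

Row-insert the values π_1, π_2, … into P one at a time, bumping the leftmost entry strictly greater than the inserted value down to the next row. The recording tableau Q records, in position (i, j), the step at which that cell was added to P.
  Insert 1 (step 1): P = [1];  Q = [1]
  Insert 5 (step 2): P = [1, 5];  Q = [1, 2]
  Insert 6 (step 3): P = [1, 5, 6];  Q = [1, 2, 3]
  Insert 3 (step 4): P = [1, 3, 6] / [5];  Q = [1, 2, 3] / [4]
  Insert 2 (step 5): P = [1, 2, 6] / [3] / [5];  Q = [1, 2, 3] / [4] / [5]
  Insert 4 (step 6): P = [1, 2, 4] / [3, 6] / [5];  Q = [1, 2, 3] / [4, 6] / [5]
  Insert 7 (step 7): P = [1, 2, 4, 7] / [3, 6] / [5];  Q = [1, 2, 3, 7] / [4, 6] / [5]
Final shape: (4, 2, 1).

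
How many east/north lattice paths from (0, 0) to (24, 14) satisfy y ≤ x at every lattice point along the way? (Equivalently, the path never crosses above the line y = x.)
Number of paths = 4254603804

By the reflection principle (André's argument), the number of monotone paths to (24, 14) with n ≤ m that never go above y = x is C(38, 24) − C(38, 25) = 9669554100 − 5414950296 = 4254603804.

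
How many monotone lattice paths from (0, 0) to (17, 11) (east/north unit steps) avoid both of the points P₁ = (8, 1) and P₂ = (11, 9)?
Number of paths = 15981478

Inclusion–exclusion. Total paths: C(28, 17) = 21474180. Through P₁: C(9, 8)·C(19, 9) = 831402. Through P₂: C(20, 11)·C(8, 6) = 4702880. Since P₁ is strictly southwest of P₂, a monotone path through both must visit P₁ then P₂; paths through both = C(9, 8)·C(11, 3)·C(8, 6) = 41580. Avoid both = 21474180 − 831402 − 4702880 + 41580 = 15981478.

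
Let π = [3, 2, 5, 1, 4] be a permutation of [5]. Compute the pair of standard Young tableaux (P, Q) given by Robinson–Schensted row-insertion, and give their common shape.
P = [1, 4] / [2, 5] / [3];  Q = [1, 3] / [2, 5] / [4];  common shape = (2, 2, 1)

Row-insert the values π_1, π_2, … into P one at a time, bumping the leftmost entry strictly greater than the inserted value down to the next row. The recording tableau Q records, in position (i, j), the step at which that cell was added to P.
  Insert 3 (step 1): P = [3];  Q = [1]
  Insert 2 (step 2): P = [2] / [3];  Q = [1] / [2]
  Insert 5 (step 3): P = [2, 5] / [3];  Q = [1, 3] / [2]
  Insert 1 (step 4): P = [1, 5] / [2] / [3];  Q = [1, 3] / [2] / [4]
  Insert 4 (step 5): P = [1, 4] / [2, 5] / [3];  Q = [1, 3] / [2, 5] / [4]
Final shape: (2, 2, 1).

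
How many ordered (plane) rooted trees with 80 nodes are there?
C_79 = 289450081175264899454283846029490767264392230

These ordered rooted trees are counted by the Catalan number C_n = (1/(n + 1)) · C(2n, n). For n = 79: C_79 = (1/80) · C(158, 79) = 23156006494021191956342707682359261381151378400/80 = 289450081175264899454283846029490767264392230.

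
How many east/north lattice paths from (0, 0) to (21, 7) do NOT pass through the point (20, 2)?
Number of paths = 1182654

Total paths from (0, 0) to (21, 7): C(28, 21) = 1184040. Paths through (20, 2): (paths (0, 0) → (20, 2)) × (paths (20, 2) → (21, 7)) = C(22, 20) · C(6, 1) = 231 · 6 = 1386. Avoidance count = 1184040 − 1386 = 1182654.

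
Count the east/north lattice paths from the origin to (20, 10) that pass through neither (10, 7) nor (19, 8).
Number of paths = 18406102

Inclusion–exclusion. Total paths: C(30, 20) = 30045015. Through P₁: C(17, 10)·C(13, 10) = 5562128. Through P₂: C(27, 19)·C(3, 1) = 6660225. Since P₁ is strictly southwest of P₂, a monotone path through both must visit P₁ then P₂; paths through both = C(17, 10)·C(10, 9)·C(3, 1) = 583440. Avoid both = 30045015 − 5562128 − 6660225 + 583440 = 18406102.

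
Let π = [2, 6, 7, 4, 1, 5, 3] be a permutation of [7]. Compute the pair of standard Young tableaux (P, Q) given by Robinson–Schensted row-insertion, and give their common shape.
P = [1, 3, 5] / [2, 4] / [6, 7];  Q = [1, 2, 3] / [4, 6] / [5, 7];  common shape = (3, 2, 2)

Row-insert the values π_1, π_2, … into P one at a time, bumping the leftmost entry strictly greater than the inserted value down to the next row. The recording tableau Q records, in position (i, j), the step at which that cell was added to P.
  Insert 2 (step 1): P = [2];  Q = [1]
  Insert 6 (step 2): P = [2, 6];  Q = [1, 2]
  Insert 7 (step 3): P = [2, 6, 7];  Q = [1, 2, 3]
  Insert 4 (step 4): P = [2, 4, 7] / [6];  Q = [1, 2, 3] / [4]
  Insert 1 (step 5): P = [1, 4, 7] / [2] / [6];  Q = [1, 2, 3] / [4] / [5]
  Insert 5 (step 6): P = [1, 4, 5] / [2, 7] / [6];  Q = [1, 2, 3] / [4, 6] / [5]
  Insert 3 (step 7): P = [1, 3, 5] / [2, 4] / [6, 7];  Q = [1, 2, 3] / [4, 6] / [5, 7]
Final shape: (3, 2, 2).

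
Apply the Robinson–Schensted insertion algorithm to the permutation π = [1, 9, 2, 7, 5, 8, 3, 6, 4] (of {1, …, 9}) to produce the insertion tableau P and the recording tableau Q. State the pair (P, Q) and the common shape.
P = [1, 2, 3, 4] / [5, 6] / [7, 8] / [9];  Q = [1, 2, 4, 6] / [3, 8] / [5, 9] / [7];  common shape = (4, 2, 2, 1)

Row-insert the values π_1, π_2, … into P one at a time, bumping the leftmost entry strictly greater than the inserted value down to the next row. The recording tableau Q records, in position (i, j), the step at which that cell was added to P.
  Insert 1 (step 1): P = [1];  Q = [1]
  Insert 9 (step 2): P = [1, 9];  Q = [1, 2]
  Insert 2 (step 3): P = [1, 2] / [9];  Q = [1, 2] / [3]
  Insert 7 (step 4): P = [1, 2, 7] / [9];  Q = [1, 2, 4] / [3]
  Insert 5 (step 5): P = [1, 2, 5] / [7] / [9];  Q = [1, 2, 4] / [3] / [5]
  Insert 8 (step 6): P = [1, 2, 5, 8] / [7] / [9];  Q = [1, 2, 4, 6] / [3] / [5]
  Insert 3 (step 7): P = [1, 2, 3, 8] / [5] / [7] / [9];  Q = [1, 2, 4, 6] / [3] / [5] / [7]
  Insert 6 (step 8): P = [1, 2, 3, 6] / [5, 8] / [7] / [9];  Q = [1, 2, 4, 6] / [3, 8] / [5] / [7]
  Insert 4 (step 9): P = [1, 2, 3, 4] / [5, 6] / [7, 8] / [9];  Q = [1, 2, 4, 6] / [3, 8] / [5, 9] / [7]
Final shape: (4, 2, 2, 1).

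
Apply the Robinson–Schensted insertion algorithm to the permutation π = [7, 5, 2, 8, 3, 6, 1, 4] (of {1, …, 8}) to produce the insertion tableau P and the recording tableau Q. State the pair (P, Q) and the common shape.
P = [1, 3, 4] / [2, 6] / [5, 8] / [7];  Q = [1, 4, 6] / [2, 5] / [3, 8] / [7];  common shape = (3, 2, 2, 1)

Row-insert the values π_1, π_2, … into P one at a time, bumping the leftmost entry strictly greater than the inserted value down to the next row. The recording tableau Q records, in position (i, j), the step at which that cell was added to P.
  Insert 7 (step 1): P = [7];  Q = [1]
  Insert 5 (step 2): P = [5] / [7];  Q = [1] / [2]
  Insert 2 (step 3): P = [2] / [5] / [7];  Q = [1] / [2] / [3]
  Insert 8 (step 4): P = [2, 8] / [5] / [7];  Q = [1, 4] / [2] / [3]
  Insert 3 (step 5): P = [2, 3] / [5, 8] / [7];  Q = [1, 4] / [2, 5] / [3]
  Insert 6 (step 6): P = [2, 3, 6] / [5, 8] / [7];  Q = [1, 4, 6] / [2, 5] / [3]
  Insert 1 (step 7): P = [1, 3, 6] / [2, 8] / [5] / [7];  Q = [1, 4, 6] / [2, 5] / [3] / [7]
  Insert 4 (step 8): P = [1, 3, 4] / [2, 6] / [5, 8] / [7];  Q = [1, 4, 6] / [2, 5] / [3, 8] / [7]
Final shape: (3, 2, 2, 1).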